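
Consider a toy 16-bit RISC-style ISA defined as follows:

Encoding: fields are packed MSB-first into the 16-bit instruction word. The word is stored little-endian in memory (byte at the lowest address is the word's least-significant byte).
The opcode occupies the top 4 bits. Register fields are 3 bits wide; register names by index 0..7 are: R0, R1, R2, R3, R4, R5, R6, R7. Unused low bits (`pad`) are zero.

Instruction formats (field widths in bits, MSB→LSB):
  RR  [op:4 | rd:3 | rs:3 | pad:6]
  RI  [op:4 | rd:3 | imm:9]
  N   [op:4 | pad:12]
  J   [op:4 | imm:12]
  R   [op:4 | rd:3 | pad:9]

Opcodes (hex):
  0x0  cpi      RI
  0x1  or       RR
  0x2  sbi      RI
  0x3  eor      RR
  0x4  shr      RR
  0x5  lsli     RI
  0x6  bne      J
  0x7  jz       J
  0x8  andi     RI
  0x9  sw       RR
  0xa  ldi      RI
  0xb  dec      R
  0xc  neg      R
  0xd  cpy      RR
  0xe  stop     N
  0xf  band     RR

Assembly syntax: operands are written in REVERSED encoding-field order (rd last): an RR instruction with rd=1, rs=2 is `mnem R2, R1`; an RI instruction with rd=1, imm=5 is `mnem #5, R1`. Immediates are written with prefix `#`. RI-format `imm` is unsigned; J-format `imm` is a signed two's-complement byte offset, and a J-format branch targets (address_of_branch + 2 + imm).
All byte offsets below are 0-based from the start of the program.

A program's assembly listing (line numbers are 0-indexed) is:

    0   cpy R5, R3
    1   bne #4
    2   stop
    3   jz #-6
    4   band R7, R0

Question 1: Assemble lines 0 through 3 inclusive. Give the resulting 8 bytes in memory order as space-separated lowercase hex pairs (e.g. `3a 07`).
0. cpy fields op=0xd:4|rd=3:3|rs=5:3|pad=0:6 → word d740h → 40 d7
1. bne fields op=0x6:4|imm=4:12 → word 6004h → 04 60
2. stop fields op=0xe:4|pad=0:12 → word e000h → 00 e0
3. jz fields op=0x7:4|imm=-6:12 → word 7ffah → fa 7f

40 d7 04 60 00 e0 fa 7f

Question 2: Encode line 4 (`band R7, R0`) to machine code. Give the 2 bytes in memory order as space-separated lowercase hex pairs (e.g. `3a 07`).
4. band fields op=0xf:4|rd=0:3|rs=7:3|pad=0:6 → word f1c0h → c0 f1

c0 f1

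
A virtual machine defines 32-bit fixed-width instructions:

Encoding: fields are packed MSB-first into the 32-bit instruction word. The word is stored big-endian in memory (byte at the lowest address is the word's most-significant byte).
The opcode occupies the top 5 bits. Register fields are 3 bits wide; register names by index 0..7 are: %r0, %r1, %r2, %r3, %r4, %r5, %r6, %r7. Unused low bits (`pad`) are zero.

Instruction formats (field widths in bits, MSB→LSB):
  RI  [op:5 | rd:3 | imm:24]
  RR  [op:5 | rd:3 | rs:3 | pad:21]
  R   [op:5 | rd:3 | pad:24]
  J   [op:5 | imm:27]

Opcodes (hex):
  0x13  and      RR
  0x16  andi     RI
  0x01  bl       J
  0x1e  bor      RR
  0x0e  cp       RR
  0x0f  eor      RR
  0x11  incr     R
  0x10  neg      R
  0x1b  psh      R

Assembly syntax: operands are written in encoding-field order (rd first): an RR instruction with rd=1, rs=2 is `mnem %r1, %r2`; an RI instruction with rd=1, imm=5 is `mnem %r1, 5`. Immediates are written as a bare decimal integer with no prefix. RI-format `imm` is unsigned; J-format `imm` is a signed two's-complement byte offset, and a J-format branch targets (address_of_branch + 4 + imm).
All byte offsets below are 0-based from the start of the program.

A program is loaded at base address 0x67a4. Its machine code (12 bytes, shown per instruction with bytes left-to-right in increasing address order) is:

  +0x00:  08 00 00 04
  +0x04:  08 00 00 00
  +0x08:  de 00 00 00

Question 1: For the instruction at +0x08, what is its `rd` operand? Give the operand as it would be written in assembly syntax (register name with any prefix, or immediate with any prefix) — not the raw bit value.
%r6

off 0x08: read de 00 00 00 as big → 0xde000000
  top 5b → 0x1b → psh [R]
  rd: (w>>24)&0x7=0x6 → %r6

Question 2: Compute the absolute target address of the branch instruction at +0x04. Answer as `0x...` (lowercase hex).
[04] 08 00 00 00 → 0x08000000
  opcode bits[31:27]=0x1: bl/J
  [26:0] imm=0 = 0
  target = base 0x67a4 + off 0x04 + 4 + imm 0 = 0x67ac

0x67ac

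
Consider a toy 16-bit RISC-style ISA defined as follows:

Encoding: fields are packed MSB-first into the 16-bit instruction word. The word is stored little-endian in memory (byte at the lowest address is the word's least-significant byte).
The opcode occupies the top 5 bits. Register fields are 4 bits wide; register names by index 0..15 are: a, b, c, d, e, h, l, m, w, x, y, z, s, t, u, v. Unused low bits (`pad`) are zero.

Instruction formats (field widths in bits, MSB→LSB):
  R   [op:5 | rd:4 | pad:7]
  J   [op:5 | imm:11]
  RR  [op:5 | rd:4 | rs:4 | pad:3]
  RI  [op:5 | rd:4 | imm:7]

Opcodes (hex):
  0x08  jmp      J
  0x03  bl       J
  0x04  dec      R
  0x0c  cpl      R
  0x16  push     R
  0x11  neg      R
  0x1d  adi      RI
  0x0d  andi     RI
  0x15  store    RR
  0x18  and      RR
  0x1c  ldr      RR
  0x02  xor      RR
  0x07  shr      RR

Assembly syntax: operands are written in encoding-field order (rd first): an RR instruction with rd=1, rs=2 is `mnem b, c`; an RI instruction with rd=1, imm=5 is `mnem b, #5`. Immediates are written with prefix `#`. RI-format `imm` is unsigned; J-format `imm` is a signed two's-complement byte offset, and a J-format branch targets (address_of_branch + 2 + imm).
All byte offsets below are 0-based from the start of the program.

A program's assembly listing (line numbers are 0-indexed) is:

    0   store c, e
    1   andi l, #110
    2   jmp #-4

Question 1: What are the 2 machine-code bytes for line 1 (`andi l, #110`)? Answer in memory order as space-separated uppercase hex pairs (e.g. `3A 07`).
6E 6B

1. andi fields op=0xd:5|rd=6:4|imm=110:7 → word 6b6eh → 6e 6b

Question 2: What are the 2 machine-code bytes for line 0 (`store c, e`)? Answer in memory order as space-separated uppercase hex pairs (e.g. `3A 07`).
20 A9

0. store fields op=0x15:5|rd=2:4|rs=4:4|pad=0:3 → word a920h → 20 a9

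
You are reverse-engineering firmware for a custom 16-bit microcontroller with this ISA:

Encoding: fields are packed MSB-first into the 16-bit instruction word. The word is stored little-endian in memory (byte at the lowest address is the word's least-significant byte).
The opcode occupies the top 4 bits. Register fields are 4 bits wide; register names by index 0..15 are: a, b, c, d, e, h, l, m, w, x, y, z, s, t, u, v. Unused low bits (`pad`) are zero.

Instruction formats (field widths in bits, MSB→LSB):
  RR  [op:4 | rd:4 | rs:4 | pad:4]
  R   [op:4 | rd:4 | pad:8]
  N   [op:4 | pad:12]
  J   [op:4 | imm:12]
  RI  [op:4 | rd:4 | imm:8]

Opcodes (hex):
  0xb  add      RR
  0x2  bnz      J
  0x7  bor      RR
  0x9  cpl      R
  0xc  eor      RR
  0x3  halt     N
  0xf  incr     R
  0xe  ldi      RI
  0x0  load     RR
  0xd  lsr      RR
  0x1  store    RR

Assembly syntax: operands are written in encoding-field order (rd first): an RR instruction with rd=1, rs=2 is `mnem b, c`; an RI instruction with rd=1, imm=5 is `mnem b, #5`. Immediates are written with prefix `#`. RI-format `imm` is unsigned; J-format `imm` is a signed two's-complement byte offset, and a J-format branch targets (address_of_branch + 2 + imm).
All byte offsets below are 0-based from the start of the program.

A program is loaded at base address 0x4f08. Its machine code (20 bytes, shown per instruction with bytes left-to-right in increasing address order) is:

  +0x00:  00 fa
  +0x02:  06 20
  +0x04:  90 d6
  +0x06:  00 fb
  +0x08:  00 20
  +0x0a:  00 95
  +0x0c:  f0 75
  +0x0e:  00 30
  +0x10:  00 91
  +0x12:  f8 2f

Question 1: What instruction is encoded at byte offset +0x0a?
off 0x0a: read 00 95 as little → 0x9500
  opcode bits[15:12]=0x9: cpl/R
  rd@[11:8]=0x5 ⇒ h

cpl h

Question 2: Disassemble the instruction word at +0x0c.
bor h, v

off 0x0c: read f0 75 as little → 0x75f0
  opcode bits[15:12]=0x7: bor/RR
  [11:8] rd=5 = h
  [7:4] rs=15 = v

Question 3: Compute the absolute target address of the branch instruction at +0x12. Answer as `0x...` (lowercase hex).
0x4f14

@+12  little-endian(f8 2f) = 0x2ff8
  opcode bits[15:12]=0x2: bnz/J
  [11:0] imm=4088 (s12→-8) = #-8
  target = base 0x4f08 + off 0x12 + 2 + imm -8 = 0x4f14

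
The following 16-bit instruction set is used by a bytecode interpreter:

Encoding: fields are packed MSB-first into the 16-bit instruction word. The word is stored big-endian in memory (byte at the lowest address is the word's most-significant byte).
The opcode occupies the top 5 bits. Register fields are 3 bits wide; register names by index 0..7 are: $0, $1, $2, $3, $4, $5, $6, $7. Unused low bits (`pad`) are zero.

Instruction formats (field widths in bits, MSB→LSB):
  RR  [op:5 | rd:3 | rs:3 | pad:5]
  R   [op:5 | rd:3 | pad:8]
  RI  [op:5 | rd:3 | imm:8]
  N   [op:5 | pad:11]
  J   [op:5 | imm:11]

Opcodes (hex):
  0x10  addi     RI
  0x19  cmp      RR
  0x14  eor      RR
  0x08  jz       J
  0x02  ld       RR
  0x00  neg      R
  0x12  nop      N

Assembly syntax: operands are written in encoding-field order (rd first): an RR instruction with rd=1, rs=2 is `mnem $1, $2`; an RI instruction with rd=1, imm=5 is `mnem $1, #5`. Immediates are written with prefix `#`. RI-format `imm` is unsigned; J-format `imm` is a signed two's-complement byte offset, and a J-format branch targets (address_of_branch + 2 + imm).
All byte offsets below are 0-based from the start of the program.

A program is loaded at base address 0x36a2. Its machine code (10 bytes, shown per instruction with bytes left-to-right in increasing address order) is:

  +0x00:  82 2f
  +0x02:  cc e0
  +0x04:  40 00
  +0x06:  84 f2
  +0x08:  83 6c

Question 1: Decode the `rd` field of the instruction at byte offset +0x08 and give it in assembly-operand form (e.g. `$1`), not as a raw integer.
$3

+0x08: 83 6c ⇒ word 0x836c (big)
  top 5b → 0x10 → addi [RI]
  rd: (w>>8)&0x7=0x3 → $3
  imm: (w>>0)&0xff=0x6c → #108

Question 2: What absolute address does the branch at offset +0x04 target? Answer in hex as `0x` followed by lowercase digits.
off 0x04: read 40 00 as big → 0x4000
  top 5b → 0x8 → jz [J]
  imm: (w>>0)&0x7ff=0x0 → #0
  target = base 0x36a2 + off 0x04 + 2 + imm 0 = 0x36a8

0x36a8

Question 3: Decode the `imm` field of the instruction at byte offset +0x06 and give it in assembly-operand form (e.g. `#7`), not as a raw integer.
[06] 84 f2 → 0x84f2
  opcode bits[15:11]=0x10: addi/RI
  rd: (w>>8)&0x7=0x4 → $4
  imm: (w>>0)&0xff=0xf2 → #242

#242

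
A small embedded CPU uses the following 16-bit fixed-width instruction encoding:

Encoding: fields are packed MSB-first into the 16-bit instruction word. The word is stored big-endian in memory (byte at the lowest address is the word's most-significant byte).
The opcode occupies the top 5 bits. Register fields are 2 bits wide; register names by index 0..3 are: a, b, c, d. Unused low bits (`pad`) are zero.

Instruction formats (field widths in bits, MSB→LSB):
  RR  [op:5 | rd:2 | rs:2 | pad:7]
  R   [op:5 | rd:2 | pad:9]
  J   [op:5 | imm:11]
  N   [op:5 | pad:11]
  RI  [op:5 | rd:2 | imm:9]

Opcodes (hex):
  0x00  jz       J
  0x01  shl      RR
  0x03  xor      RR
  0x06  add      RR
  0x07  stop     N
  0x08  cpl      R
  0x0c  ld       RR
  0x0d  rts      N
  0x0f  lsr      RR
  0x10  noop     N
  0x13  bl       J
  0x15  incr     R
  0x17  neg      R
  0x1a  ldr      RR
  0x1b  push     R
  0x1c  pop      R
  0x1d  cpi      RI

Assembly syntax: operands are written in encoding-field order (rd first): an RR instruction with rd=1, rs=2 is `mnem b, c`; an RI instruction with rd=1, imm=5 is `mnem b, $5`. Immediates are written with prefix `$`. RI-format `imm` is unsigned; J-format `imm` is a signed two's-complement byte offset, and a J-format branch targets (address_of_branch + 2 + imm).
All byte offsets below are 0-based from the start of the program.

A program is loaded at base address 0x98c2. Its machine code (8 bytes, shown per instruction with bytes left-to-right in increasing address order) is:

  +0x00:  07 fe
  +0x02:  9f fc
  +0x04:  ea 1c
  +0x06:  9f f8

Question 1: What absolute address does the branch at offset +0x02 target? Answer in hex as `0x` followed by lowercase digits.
@+02  big-endian(9f fc) = 0x9ffc
  opcode bits[15:11]=0x13: bl/J
  imm: (w>>0)&0x7ff=0x7fc (s11→-4) → $-4
  target = base 0x98c2 + off 0x02 + 2 + imm -4 = 0x98c2

0x98c2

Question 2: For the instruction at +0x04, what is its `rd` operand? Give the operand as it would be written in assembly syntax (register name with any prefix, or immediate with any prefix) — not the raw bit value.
@+04  big-endian(ea 1c) = 0xea1c
  top 5b → 0x1d → cpi [RI]
  [10:9] rd=1 = b
  [8:0] imm=28 = $28

b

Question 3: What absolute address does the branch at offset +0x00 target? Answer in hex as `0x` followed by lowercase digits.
[00] 07 fe → 0x07fe
  top 5b → 0x0 → jz [J]
  [10:0] imm=2046 (s11→-2) = $-2
  target = base 0x98c2 + off 0x00 + 2 + imm -2 = 0x98c2

0x98c2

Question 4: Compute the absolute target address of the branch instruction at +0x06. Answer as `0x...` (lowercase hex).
0x98c2

@+06  big-endian(9f f8) = 0x9ff8
  top 5b → 0x13 → bl [J]
  imm: (w>>0)&0x7ff=0x7f8 (s11→-8) → $-8
  target = base 0x98c2 + off 0x06 + 2 + imm -8 = 0x98c2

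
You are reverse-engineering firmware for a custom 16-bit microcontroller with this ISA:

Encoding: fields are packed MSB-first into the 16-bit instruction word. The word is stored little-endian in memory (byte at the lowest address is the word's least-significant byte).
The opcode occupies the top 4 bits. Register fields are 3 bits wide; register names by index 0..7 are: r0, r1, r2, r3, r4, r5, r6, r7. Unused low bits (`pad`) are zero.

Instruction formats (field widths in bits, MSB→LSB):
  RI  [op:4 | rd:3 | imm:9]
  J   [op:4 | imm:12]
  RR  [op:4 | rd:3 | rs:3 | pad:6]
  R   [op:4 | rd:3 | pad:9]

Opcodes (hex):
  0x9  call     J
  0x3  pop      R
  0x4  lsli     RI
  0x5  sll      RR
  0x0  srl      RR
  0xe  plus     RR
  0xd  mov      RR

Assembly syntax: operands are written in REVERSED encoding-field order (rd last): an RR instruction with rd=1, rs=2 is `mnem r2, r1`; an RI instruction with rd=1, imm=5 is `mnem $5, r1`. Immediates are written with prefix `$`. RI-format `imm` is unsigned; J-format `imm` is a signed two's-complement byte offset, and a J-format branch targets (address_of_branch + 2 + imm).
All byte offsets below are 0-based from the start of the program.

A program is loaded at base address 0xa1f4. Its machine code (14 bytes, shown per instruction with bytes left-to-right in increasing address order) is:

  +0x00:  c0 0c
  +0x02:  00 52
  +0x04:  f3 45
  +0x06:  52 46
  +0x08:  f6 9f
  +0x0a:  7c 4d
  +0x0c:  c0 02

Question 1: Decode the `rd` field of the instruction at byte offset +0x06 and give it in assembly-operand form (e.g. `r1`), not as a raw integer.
off 0x06: read 52 46 as little → 0x4652
  op=0x4652>>12=0x4 ⇒ lsli (RI)
  rd: (w>>9)&0x7=0x3 → r3
  imm: (w>>0)&0x1ff=0x52 → $82

r3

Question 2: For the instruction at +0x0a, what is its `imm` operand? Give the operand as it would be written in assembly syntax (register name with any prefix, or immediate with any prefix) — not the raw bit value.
+0x0a: 7c 4d ⇒ word 0x4d7c (little)
  op=0x4d7c>>12=0x4 ⇒ lsli (RI)
  rd: (w>>9)&0x7=0x6 → r6
  imm: (w>>0)&0x1ff=0x17c → $380

$380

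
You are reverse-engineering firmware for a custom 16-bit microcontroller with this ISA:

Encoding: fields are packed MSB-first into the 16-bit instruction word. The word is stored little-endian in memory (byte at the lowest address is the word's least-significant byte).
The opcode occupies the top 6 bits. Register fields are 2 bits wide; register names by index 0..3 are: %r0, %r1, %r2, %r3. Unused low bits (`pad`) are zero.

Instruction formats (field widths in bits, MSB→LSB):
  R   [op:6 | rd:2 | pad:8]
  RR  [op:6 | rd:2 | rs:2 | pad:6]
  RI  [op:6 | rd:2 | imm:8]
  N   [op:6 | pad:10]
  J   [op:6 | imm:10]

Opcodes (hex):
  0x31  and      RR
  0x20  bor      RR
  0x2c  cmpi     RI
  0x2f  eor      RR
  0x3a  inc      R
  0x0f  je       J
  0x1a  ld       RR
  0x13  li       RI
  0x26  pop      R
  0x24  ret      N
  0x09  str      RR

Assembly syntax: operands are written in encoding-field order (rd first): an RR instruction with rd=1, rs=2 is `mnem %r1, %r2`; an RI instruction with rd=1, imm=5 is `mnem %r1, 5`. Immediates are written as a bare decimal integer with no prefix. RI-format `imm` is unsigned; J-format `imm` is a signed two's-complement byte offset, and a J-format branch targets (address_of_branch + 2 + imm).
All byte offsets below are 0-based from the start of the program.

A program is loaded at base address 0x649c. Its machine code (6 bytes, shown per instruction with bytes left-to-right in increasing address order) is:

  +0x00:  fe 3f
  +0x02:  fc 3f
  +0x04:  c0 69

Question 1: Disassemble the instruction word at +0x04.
[04] c0 69 → 0x69c0
  opcode bits[15:10]=0x1a: ld/RR
  rd: (w>>8)&0x3=0x1 → %r1
  rs: (w>>6)&0x3=0x3 → %r3

ld %r1, %r3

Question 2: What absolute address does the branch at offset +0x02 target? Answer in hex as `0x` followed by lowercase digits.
0x649c

+0x02: fc 3f ⇒ word 0x3ffc (little)
  opcode bits[15:10]=0xf: je/J
  [9:0] imm=1020 (s10→-4) = -4
  target = base 0x649c + off 0x02 + 2 + imm -4 = 0x649c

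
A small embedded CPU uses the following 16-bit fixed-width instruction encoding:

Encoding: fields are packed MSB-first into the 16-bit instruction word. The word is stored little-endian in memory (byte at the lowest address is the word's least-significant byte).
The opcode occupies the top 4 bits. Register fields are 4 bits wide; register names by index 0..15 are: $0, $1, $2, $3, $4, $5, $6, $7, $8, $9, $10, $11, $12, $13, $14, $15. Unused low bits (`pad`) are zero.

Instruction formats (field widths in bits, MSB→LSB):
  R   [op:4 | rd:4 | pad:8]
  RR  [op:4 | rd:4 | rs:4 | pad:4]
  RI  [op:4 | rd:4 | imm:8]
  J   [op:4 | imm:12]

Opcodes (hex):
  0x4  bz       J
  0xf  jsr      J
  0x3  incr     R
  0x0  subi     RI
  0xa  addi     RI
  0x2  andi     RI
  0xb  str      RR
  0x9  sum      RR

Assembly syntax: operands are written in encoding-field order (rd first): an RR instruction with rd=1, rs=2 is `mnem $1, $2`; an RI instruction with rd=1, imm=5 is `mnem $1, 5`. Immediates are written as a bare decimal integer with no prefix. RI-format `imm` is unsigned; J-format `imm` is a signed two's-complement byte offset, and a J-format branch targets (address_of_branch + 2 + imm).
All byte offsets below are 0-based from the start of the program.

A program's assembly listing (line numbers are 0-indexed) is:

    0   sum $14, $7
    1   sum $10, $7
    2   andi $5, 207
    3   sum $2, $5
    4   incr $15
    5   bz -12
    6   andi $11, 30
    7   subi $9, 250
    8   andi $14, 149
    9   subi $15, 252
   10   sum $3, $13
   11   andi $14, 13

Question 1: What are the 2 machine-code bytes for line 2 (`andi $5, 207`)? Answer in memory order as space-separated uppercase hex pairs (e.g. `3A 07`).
CF 25

line 2 (andi): pack op=0x2:4|rd=5:4|imm=207:8 = 0x25cf; little→ cf 25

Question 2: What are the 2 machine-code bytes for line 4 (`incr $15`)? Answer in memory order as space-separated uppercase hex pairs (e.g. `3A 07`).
line 4 (incr): pack op=0x3:4|rd=15:4|pad=0:8 = 0x3f00; little→ 00 3f

00 3F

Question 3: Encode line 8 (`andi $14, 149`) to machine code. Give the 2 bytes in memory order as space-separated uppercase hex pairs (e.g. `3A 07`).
95 2E

8. andi fields op=0x2:4|rd=14:4|imm=149:8 → word 2e95h → 95 2e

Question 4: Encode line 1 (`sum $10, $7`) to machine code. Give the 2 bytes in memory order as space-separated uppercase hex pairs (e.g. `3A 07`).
line 1 (sum): pack op=0x9:4|rd=10:4|rs=7:4|pad=0:4 = 0x9a70; little→ 70 9a

70 9A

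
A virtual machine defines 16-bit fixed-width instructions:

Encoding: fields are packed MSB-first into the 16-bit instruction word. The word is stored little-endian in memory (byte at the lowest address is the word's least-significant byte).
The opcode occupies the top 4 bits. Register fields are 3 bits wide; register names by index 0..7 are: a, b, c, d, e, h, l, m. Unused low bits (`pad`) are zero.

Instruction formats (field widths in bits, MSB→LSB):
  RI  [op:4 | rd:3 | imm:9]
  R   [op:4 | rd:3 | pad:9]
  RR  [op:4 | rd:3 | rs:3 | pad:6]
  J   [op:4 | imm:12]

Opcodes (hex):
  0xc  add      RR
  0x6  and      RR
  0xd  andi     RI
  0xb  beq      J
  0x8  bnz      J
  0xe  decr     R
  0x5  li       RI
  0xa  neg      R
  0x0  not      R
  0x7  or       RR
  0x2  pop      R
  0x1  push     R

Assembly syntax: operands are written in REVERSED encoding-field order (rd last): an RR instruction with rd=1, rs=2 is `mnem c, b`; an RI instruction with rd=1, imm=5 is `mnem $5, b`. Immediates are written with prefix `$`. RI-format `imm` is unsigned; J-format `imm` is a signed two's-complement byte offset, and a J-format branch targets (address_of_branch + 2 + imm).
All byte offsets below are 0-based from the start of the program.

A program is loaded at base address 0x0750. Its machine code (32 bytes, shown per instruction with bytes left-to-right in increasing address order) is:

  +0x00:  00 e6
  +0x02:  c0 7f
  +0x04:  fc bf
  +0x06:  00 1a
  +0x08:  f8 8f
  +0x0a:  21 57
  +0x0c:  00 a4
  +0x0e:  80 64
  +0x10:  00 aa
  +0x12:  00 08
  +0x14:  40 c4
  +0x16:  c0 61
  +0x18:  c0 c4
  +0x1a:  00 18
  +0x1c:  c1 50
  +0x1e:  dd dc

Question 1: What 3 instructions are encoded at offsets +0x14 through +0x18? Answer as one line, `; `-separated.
add b, c; and m, a; add d, c

@+14  little-endian(40 c4) = 0xc440
  top 4b → 0xc → add [RR]
  rd@[11:9]=0x2 ⇒ c
  rs@[8:6]=0x1 ⇒ b
@+16  little-endian(c0 61) = 0x61c0
  top 4b → 0x6 → and [RR]
  rd@[11:9]=0x0 ⇒ a
  rs@[8:6]=0x7 ⇒ m
@+18  little-endian(c0 c4) = 0xc4c0
  top 4b → 0xc → add [RR]
  rd@[11:9]=0x2 ⇒ c
  rs@[8:6]=0x3 ⇒ d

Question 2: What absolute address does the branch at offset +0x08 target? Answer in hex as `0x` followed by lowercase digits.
+0x08: f8 8f ⇒ word 0x8ff8 (little)
  op=0x8ff8>>12=0x8 ⇒ bnz (J)
  imm: (w>>0)&0xfff=0xff8 (s12→-8) → $-8
  target = base 0x0750 + off 0x08 + 2 + imm -8 = 0x0752

0x0752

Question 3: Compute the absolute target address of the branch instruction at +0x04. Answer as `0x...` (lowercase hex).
0x0752

[04] fc bf → 0xbffc
  top 4b → 0xb → beq [J]
  imm: (w>>0)&0xfff=0xffc (s12→-4) → $-4
  target = base 0x0750 + off 0x04 + 2 + imm -4 = 0x0752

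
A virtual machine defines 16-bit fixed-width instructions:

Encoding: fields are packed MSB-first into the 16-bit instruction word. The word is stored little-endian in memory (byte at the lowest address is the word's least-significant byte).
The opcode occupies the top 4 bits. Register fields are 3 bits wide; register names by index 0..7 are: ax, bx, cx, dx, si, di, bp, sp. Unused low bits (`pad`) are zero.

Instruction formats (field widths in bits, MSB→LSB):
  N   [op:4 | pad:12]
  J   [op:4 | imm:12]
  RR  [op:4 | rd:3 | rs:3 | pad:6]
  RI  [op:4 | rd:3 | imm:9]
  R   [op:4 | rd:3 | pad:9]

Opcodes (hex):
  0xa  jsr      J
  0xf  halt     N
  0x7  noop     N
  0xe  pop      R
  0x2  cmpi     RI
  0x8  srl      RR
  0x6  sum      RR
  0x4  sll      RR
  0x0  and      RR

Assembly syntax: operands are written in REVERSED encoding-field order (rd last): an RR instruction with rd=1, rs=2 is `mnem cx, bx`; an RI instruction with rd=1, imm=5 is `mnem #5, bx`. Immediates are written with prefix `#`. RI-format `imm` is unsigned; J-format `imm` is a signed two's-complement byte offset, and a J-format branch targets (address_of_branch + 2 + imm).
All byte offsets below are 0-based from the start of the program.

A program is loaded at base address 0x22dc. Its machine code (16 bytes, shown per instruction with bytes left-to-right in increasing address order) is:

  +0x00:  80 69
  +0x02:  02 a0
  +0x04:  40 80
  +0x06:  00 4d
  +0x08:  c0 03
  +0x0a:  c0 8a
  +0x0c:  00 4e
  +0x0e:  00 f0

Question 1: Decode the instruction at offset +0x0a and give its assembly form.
+0x0a: c0 8a ⇒ word 0x8ac0 (little)
  op=0x8ac0>>12=0x8 ⇒ srl (RR)
  rd: (w>>9)&0x7=0x5 → di
  rs: (w>>6)&0x7=0x3 → dx

srl dx, di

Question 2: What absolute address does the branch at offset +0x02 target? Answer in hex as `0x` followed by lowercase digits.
0x22e2

+0x02: 02 a0 ⇒ word 0xa002 (little)
  top 4b → 0xa → jsr [J]
  imm: (w>>0)&0xfff=0x2 → #2
  target = base 0x22dc + off 0x02 + 2 + imm 2 = 0x22e2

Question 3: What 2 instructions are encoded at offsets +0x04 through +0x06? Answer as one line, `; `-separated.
[04] 40 80 → 0x8040
  top 4b → 0x8 → srl [RR]
  [11:9] rd=0 = ax
  [8:6] rs=1 = bx
[06] 00 4d → 0x4d00
  top 4b → 0x4 → sll [RR]
  [11:9] rd=6 = bp
  [8:6] rs=4 = si

srl bx, ax; sll si, bp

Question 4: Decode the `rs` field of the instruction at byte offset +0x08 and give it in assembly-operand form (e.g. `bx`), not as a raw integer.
@+08  little-endian(c0 03) = 0x03c0
  op=0x03c0>>12=0x0 ⇒ and (RR)
  rd@[11:9]=0x1 ⇒ bx
  rs@[8:6]=0x7 ⇒ sp

sp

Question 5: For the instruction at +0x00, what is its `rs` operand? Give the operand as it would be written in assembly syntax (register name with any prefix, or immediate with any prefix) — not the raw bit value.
bp

[00] 80 69 → 0x6980
  op=0x6980>>12=0x6 ⇒ sum (RR)
  rd: (w>>9)&0x7=0x4 → si
  rs: (w>>6)&0x7=0x6 → bp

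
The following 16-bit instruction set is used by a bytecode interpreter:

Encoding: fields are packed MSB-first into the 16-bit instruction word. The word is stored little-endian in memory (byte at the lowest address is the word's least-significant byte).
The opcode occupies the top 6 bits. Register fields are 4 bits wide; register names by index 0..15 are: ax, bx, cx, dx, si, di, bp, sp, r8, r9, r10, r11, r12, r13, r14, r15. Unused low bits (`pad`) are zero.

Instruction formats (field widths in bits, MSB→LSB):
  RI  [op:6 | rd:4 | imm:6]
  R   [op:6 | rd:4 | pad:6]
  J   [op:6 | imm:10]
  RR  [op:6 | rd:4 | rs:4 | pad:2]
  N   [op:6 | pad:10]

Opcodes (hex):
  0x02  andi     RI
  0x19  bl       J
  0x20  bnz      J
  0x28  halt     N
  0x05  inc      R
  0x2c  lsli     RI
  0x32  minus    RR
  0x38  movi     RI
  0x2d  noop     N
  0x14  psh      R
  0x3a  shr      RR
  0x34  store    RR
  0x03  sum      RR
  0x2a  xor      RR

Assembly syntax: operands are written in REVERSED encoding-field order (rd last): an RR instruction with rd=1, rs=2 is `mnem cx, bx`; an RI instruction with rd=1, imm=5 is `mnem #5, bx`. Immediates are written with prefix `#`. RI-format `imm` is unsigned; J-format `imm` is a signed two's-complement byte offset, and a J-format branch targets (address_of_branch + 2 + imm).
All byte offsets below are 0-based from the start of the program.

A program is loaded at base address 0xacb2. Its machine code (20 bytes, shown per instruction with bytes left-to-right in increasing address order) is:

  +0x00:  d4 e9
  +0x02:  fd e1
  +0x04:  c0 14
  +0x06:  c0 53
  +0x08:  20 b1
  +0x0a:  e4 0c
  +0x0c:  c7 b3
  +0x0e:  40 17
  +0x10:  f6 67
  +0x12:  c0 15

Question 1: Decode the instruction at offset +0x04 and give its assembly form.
@+04  little-endian(c0 14) = 0x14c0
  op=0x14c0>>10=0x5 ⇒ inc (R)
  rd@[9:6]=0x3 ⇒ dx

inc dx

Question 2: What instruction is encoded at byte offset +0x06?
psh r15

[06] c0 53 → 0x53c0
  top 6b → 0x14 → psh [R]
  rd@[9:6]=0xf ⇒ r15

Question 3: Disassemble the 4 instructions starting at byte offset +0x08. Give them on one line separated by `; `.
off 0x08: read 20 b1 as little → 0xb120
  opcode bits[15:10]=0x2c: lsli/RI
  rd: (w>>6)&0xf=0x4 → si
  imm: (w>>0)&0x3f=0x20 → #32
off 0x0a: read e4 0c as little → 0x0ce4
  opcode bits[15:10]=0x3: sum/RR
  rd: (w>>6)&0xf=0x3 → dx
  rs: (w>>2)&0xf=0x9 → r9
off 0x0c: read c7 b3 as little → 0xb3c7
  opcode bits[15:10]=0x2c: lsli/RI
  rd: (w>>6)&0xf=0xf → r15
  imm: (w>>0)&0x3f=0x7 → #7
off 0x0e: read 40 17 as little → 0x1740
  opcode bits[15:10]=0x5: inc/R
  rd: (w>>6)&0xf=0xd → r13

lsli #32, si; sum r9, dx; lsli #7, r15; inc r13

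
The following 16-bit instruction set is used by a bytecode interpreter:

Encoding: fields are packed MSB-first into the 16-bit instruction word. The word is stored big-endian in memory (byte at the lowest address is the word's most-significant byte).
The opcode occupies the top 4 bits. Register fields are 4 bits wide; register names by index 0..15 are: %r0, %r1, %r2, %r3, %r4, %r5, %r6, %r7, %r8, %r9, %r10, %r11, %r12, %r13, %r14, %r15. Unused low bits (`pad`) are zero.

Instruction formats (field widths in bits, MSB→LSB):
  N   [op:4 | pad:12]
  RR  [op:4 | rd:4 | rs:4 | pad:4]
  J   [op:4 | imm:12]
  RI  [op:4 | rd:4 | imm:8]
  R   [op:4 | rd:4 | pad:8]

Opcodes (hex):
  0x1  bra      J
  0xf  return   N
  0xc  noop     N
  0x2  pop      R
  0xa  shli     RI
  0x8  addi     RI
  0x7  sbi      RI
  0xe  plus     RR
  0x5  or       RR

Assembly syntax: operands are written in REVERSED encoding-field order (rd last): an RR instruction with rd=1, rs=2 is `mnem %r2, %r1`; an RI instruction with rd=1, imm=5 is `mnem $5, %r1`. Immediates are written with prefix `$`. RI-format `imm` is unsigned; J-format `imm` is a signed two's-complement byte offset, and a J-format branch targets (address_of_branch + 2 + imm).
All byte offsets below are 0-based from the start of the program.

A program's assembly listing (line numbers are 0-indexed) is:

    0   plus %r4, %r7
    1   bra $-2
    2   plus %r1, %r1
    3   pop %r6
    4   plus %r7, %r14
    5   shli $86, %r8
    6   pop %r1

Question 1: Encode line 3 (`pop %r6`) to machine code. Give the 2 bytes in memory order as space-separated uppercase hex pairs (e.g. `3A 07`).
L3: pop op=0x2:4|rd=6:4|pad=0:8 ⇒ 0x2600 ⇒ big 26 00

26 00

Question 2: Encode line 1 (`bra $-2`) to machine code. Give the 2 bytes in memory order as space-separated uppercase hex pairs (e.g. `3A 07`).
1F FE

L1: bra op=0x1:4|imm=-2:12 ⇒ 0x1ffe ⇒ big 1f fe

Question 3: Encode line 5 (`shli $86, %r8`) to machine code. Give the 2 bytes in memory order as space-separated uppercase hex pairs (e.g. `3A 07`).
5. shli fields op=0xa:4|rd=8:4|imm=86:8 → word a856h → a8 56

A8 56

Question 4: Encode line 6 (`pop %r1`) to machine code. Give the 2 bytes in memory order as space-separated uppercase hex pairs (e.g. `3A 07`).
L6: pop op=0x2:4|rd=1:4|pad=0:8 ⇒ 0x2100 ⇒ big 21 00

21 00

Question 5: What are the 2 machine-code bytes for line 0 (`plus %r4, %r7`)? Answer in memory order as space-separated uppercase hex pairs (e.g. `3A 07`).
line 0 (plus): pack op=0xe:4|rd=7:4|rs=4:4|pad=0:4 = 0xe740; big→ e7 40

E7 40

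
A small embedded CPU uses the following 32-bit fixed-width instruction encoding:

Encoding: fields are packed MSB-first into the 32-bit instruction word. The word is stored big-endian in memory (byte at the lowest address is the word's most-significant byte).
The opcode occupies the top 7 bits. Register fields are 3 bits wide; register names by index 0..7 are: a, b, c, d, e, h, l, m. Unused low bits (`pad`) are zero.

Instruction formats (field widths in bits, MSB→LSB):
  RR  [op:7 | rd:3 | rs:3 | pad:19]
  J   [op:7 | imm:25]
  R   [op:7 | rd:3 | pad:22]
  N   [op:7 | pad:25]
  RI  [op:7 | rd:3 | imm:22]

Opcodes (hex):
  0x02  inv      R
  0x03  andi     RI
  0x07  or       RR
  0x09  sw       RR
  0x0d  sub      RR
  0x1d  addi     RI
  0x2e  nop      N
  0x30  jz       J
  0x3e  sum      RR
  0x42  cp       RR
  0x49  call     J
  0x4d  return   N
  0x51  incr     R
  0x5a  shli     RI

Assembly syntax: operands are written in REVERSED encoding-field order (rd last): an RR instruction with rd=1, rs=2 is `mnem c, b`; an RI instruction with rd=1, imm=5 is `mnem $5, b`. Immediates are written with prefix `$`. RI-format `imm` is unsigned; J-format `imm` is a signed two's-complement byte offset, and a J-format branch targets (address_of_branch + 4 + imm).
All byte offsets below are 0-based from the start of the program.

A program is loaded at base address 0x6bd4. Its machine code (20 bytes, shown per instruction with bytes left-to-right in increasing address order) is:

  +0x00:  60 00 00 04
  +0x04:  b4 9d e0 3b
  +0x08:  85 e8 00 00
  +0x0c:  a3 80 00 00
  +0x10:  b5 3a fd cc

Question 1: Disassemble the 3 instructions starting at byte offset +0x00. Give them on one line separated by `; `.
jz $4; shli $1957947, c; cp h, m

@+00  big-endian(60 00 00 04) = 0x60000004
  top 7b → 0x30 → jz [J]
  imm: (w>>0)&0x1ffffff=0x4 → $4
@+04  big-endian(b4 9d e0 3b) = 0xb49de03b
  top 7b → 0x5a → shli [RI]
  rd: (w>>22)&0x7=0x2 → c
  imm: (w>>0)&0x3fffff=0x1de03b → $1957947
@+08  big-endian(85 e8 00 00) = 0x85e80000
  top 7b → 0x42 → cp [RR]
  rd: (w>>22)&0x7=0x7 → m
  rs: (w>>19)&0x7=0x5 → h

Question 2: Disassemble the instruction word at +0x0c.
@+0c  big-endian(a3 80 00 00) = 0xa3800000
  op=0xa3800000>>25=0x51 ⇒ incr (R)
  rd: (w>>22)&0x7=0x6 → l

incr l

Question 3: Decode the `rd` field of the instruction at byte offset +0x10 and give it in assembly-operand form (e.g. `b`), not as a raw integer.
+0x10: b5 3a fd cc ⇒ word 0xb53afdcc (big)
  top 7b → 0x5a → shli [RI]
  [24:22] rd=4 = e
  [21:0] imm=3866060 = $3866060

e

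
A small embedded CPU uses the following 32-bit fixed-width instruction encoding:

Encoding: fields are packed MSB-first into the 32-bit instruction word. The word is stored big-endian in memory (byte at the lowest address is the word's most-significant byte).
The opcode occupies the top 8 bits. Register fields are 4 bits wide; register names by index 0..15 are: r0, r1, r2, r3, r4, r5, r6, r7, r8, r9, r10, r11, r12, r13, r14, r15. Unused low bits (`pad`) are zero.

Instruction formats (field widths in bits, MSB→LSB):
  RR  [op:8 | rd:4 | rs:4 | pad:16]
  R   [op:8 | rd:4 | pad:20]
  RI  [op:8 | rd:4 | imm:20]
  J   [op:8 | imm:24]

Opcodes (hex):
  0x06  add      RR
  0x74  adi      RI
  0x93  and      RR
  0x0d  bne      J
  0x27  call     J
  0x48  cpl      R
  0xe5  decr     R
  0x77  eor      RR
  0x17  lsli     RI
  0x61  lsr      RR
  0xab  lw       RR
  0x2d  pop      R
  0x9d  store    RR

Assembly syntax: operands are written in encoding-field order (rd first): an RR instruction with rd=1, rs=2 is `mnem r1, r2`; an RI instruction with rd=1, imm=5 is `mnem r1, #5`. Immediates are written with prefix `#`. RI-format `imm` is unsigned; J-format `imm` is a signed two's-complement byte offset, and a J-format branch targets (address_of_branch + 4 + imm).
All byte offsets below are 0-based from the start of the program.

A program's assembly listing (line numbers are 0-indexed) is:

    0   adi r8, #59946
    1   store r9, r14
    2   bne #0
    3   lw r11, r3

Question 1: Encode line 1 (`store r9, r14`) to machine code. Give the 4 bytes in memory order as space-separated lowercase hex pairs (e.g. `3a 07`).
9d 9e 00 00

1. store fields op=0x9d:8|rd=9:4|rs=14:4|pad=0:16 → word 9d9e0000h → 9d 9e 00 00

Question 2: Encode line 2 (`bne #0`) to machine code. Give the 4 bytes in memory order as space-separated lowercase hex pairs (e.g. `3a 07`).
2. bne fields op=0xd:8|imm=0:24 → word 0d000000h → 0d 00 00 00

0d 00 00 00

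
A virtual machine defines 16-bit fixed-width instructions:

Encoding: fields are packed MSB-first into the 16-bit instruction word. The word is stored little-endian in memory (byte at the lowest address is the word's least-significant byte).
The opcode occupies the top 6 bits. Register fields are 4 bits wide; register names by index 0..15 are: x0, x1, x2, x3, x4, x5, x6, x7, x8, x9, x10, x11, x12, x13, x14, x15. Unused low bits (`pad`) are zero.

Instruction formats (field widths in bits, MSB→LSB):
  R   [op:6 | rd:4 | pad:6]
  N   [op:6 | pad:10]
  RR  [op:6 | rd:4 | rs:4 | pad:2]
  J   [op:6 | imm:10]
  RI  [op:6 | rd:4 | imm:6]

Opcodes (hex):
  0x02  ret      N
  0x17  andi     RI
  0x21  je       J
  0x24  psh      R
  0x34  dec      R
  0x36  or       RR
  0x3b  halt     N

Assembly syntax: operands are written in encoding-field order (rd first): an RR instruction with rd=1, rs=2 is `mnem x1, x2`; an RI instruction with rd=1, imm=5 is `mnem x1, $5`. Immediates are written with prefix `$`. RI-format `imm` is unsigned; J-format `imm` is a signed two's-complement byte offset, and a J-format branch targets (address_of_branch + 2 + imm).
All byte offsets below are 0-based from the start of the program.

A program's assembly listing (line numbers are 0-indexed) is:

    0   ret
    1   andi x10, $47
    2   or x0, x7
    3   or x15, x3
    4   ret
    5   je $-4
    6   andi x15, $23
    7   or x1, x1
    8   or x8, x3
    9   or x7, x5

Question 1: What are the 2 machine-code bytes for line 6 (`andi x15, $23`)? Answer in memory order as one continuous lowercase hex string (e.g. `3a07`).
d75f

L6: andi op=0x17:6|rd=15:4|imm=23:6 ⇒ 0x5fd7 ⇒ little d7 5f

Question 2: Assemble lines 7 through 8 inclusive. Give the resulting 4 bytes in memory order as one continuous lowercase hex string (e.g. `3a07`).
44d80cda

7. or fields op=0x36:6|rd=1:4|rs=1:4|pad=0:2 → word d844h → 44 d8
8. or fields op=0x36:6|rd=8:4|rs=3:4|pad=0:2 → word da0ch → 0c da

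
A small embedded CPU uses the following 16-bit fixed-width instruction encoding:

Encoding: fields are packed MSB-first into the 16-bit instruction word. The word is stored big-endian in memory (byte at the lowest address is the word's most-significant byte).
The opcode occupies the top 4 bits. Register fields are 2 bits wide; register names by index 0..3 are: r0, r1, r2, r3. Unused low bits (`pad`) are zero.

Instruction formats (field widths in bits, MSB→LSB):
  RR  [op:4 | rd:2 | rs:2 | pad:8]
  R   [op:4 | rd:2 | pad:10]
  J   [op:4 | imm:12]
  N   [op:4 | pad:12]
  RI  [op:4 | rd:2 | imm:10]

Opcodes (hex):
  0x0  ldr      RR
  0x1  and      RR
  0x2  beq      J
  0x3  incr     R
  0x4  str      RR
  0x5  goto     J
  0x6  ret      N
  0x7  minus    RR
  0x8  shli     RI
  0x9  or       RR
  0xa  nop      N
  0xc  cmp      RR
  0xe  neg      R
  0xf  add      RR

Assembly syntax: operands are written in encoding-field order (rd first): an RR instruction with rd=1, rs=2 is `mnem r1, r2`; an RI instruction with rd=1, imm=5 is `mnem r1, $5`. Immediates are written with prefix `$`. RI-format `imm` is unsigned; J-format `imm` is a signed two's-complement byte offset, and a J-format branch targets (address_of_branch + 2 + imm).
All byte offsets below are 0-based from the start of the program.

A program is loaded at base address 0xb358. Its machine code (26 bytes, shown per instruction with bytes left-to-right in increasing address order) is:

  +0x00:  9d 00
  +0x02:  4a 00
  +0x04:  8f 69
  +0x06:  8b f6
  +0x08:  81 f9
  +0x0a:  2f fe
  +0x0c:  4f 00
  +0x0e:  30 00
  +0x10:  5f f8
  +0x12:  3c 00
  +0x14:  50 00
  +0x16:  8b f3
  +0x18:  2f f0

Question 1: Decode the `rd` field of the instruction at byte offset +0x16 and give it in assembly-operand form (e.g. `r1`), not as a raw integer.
off 0x16: read 8b f3 as big → 0x8bf3
  op=0x8bf3>>12=0x8 ⇒ shli (RI)
  rd: (w>>10)&0x3=0x2 → r2
  imm: (w>>0)&0x3ff=0x3f3 → $1011

r2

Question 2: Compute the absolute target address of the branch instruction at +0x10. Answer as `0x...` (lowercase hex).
off 0x10: read 5f f8 as big → 0x5ff8
  top 4b → 0x5 → goto [J]
  imm@[11:0]=0xff8 (s12→-8) ⇒ $-8
  target = base 0xb358 + off 0x10 + 2 + imm -8 = 0xb362

0xb362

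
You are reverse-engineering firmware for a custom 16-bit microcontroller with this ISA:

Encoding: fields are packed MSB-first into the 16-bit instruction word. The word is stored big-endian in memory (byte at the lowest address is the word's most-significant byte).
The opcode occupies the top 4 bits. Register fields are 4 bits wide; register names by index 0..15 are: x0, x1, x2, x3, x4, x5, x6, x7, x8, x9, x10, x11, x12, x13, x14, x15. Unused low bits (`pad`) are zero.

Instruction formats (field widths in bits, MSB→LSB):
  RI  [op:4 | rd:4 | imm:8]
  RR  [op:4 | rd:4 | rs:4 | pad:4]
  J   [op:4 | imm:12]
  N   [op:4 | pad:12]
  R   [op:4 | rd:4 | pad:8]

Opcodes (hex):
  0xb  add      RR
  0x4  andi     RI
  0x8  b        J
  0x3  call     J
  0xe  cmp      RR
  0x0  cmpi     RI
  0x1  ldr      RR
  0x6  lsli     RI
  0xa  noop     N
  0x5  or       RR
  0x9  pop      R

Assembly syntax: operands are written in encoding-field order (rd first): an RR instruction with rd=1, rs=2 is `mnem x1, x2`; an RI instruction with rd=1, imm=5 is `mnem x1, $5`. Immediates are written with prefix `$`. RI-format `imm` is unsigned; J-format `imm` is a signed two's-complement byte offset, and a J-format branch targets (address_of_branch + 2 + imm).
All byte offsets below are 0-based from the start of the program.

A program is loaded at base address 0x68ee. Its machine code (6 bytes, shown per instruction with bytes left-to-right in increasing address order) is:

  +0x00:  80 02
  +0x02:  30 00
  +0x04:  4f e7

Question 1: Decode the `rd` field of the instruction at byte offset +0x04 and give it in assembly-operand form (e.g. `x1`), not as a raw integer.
[04] 4f e7 → 0x4fe7
  opcode bits[15:12]=0x4: andi/RI
  [11:8] rd=15 = x15
  [7:0] imm=231 = $231

x15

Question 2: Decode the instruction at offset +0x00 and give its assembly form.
b $2

@+00  big-endian(80 02) = 0x8002
  top 4b → 0x8 → b [J]
  imm@[11:0]=0x2 ⇒ $2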